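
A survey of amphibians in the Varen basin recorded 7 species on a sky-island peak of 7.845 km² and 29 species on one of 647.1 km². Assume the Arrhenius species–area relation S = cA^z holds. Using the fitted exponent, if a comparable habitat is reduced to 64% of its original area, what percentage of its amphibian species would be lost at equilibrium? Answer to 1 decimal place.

z = ln(29/7) / ln(647.1/7.845) = 1.4214 / 4.4126 = 0.3221
S_new/S_old = (A_new/A_old)^z = 0.64^0.3221 = exp(0.3221 × -0.4463) = 0.8661
Fraction lost = 1 − 0.8661 = 0.1339

13.4%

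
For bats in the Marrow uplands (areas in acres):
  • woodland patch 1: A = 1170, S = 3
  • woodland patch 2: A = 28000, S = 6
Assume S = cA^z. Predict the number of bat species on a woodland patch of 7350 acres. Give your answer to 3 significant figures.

z = ln(6/3) / ln(28000/1170) = 0.6931 / 3.1752 = 0.2183
c = 3 / 1170^0.2183 = 3 / 4.675 = 0.6417
S₃ = 0.6417 × 7350^0.2183 = 0.6417 × 6.983 ≈ 4.481

4.48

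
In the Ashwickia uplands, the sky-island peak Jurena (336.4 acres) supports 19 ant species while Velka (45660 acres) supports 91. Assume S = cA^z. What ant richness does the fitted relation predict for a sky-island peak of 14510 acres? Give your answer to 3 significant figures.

z = ln(91/19) / ln(45660/336.4) = 1.5664 / 4.9107 = 0.3190
c = 19 / 336.4^0.3190 = 19 / 6.398 = 2.97
S₃ = 2.97 × 14510^0.3190 = 2.97 × 21.26 ≈ 63.13

63.1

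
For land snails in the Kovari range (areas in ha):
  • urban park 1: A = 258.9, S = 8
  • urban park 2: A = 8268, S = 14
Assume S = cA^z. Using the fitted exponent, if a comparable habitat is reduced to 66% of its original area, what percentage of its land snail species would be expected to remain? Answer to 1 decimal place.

93.5%

z = ln(14/8) / ln(8268/258.9) = 0.5596 / 3.4637 = 0.1616
S_new/S_old = (A_new/A_old)^z = 0.66^0.1616 = exp(0.1616 × -0.4155) = 0.9351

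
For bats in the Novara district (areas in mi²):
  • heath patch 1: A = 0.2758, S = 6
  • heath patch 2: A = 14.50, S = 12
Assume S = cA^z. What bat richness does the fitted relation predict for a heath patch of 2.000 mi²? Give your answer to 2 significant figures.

8.5

z = ln(12/6) / ln(14.5/0.2758) = 0.6931 / 3.9622 = 0.1749
c = 6 / 0.2758^0.1749 = 6 / 0.7982 = 7.516
S₃ = 7.516 × 2^0.1749 = 7.516 × 1.129 ≈ 8.485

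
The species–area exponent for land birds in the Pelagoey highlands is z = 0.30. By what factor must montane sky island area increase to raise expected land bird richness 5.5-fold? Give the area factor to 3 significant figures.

294

(A₂/A₁)^0.3 = 5.5, so A₂/A₁ = 5.5^(1/0.3) = 5.5^3.333
ln(A₂/A₁) = ln 5.5 / 0.3 = 1.7047 / 0.3 = 5.6825
A₂/A₁ = e^5.6825 ≈ 293.7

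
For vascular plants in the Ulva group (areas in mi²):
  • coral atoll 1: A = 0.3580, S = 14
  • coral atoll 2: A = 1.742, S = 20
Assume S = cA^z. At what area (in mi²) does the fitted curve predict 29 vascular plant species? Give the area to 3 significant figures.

z = ln(20/14) / ln(1.742/0.358) = 0.3567 / 1.5823 = 0.2254
c = 14 / 0.358^0.2254 = 14 / 0.7933 = 17.65
A = (29/17.65)^(1/0.2254) ⇒ ln A = ln(1.643)/0.2254 = 2.2033
A = e^2.2033 ≈ 9.055 mi²

9.06 mi²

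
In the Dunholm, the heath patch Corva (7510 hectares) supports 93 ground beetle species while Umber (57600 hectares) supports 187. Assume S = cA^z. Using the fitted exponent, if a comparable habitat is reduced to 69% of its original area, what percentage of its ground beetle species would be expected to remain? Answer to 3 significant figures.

z = ln(187/93) / ln(57600/7510) = 0.6985 / 2.0373 = 0.3429
S_new/S_old = (A_new/A_old)^z = 0.69^0.3429 = exp(0.3429 × -0.3711) = 0.8805

88.1%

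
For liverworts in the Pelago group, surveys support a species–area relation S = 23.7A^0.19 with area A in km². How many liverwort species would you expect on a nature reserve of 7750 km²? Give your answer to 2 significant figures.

130

S = 23.7 × 7750^0.19 = 23.7 × 5.482 ≈ 129.9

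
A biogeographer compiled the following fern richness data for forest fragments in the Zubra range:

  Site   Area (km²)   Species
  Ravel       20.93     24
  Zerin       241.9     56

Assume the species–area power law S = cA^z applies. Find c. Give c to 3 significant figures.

8.37

z = ln(S₂/S₁) / ln(A₂/A₁) = ln(56/24) / ln(241.9/20.93) = 0.8473 / 2.4473 = 0.3462
c = S₁ / A₁^z = 24 / 20.93^0.3462 = 24 / 2.866 = 8.374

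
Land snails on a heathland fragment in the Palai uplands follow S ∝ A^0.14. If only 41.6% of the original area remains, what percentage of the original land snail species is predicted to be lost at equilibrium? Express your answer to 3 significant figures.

11.6%

S_new/S_old = (A_new/A_old)^z = 0.416^0.14
= exp(0.14 × ln 0.416) = exp(0.14 × -0.8771) = exp(-0.1228) ≈ 0.8844
Fraction lost = 1 − 0.8844 = 0.1156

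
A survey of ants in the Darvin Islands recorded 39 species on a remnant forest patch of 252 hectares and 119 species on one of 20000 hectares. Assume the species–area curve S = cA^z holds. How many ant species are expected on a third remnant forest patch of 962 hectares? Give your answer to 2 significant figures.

55

z = ln(119/39) / ln(20000/252) = 1.1156 / 4.3741 = 0.2550
c = 39 / 252^0.2550 = 39 / 4.097 = 9.519
S₃ = 9.519 × 962^0.2550 = 9.519 × 5.765 ≈ 54.88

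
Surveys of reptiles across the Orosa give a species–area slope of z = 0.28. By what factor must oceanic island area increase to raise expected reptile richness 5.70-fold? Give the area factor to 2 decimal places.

(A₂/A₁)^0.28 = 5.7, so A₂/A₁ = 5.7^(1/0.28) = 5.7^3.571
ln(A₂/A₁) = ln 5.7 / 0.28 = 1.7405 / 0.28 = 6.2160
A₂/A₁ = e^6.2160 ≈ 500.7

500.67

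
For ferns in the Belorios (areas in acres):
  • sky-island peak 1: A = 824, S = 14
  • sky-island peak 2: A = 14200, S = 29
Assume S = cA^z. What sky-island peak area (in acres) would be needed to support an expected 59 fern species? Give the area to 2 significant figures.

230000 acres

z = ln(29/14) / ln(14200/824) = 0.7282 / 2.8468 = 0.2558
c = 14 / 824^0.2558 = 14 / 5.571 = 2.513
A = (59/2.513)^(1/0.2558) ⇒ ln A = ln(23.48)/0.2558 = 12.3375
A = e^12.3375 ≈ 228084 acres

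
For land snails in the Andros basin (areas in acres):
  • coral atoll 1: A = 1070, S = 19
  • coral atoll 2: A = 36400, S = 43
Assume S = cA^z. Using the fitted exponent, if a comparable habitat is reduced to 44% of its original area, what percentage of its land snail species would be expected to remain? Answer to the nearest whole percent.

z = ln(43/19) / ln(36400/1070) = 0.8168 / 3.5269 = 0.2316
S_new/S_old = (A_new/A_old)^z = 0.44^0.2316 = exp(0.2316 × -0.8210) = 0.8269

83%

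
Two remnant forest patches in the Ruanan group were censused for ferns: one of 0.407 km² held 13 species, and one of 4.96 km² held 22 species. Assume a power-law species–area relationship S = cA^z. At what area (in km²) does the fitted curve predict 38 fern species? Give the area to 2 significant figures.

z = ln(22/13) / ln(4.96/0.407) = 0.5261 / 2.5003 = 0.2104
c = 13 / 0.407^0.2104 = 13 / 0.8277 = 15.71
A = (38/15.71)^(1/0.2104) ⇒ ln A = ln(2.419)/0.2104 = 4.1989
A = e^4.1989 ≈ 66.62 km²

67 km²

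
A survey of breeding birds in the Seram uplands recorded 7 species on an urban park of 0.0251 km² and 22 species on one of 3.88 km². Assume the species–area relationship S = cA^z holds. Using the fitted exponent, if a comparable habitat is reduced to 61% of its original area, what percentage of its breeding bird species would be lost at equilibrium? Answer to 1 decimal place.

z = ln(22/7) / ln(3.88/0.0251) = 1.1451 / 5.0407 = 0.2272
S_new/S_old = (A_new/A_old)^z = 0.61^0.2272 = exp(0.2272 × -0.4943) = 0.8938
Fraction lost = 1 − 0.8938 = 0.1062

10.6%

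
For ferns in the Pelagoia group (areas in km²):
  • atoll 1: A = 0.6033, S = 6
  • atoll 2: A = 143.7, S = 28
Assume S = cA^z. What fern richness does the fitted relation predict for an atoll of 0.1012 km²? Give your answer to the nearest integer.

4

z = ln(28/6) / ln(143.7/0.6033) = 1.5404 / 5.4731 = 0.2815
c = 6 / 0.6033^0.2815 = 6 / 0.8674 = 6.917
S₃ = 6.917 × 0.1012^0.2815 = 6.917 × 0.5248 ≈ 3.63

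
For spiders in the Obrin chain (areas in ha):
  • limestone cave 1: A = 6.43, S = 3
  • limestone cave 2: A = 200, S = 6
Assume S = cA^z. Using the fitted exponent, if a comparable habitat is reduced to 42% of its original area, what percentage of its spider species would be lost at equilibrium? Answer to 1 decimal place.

z = ln(6/3) / ln(200/6.43) = 0.6931 / 3.4373 = 0.2017
S_new/S_old = (A_new/A_old)^z = 0.42^0.2017 = exp(0.2017 × -0.8675) = 0.8395
Fraction lost = 1 − 0.8395 = 0.1605

16.0%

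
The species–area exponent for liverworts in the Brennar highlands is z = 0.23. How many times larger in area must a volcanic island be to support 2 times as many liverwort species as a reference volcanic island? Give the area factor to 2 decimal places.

20.36

(A₂/A₁)^0.23 = 2, so A₂/A₁ = 2^(1/0.23) = 2^4.348
ln(A₂/A₁) = ln 2 / 0.23 = 0.6931 / 0.23 = 3.0137
A₂/A₁ = e^3.0137 ≈ 20.36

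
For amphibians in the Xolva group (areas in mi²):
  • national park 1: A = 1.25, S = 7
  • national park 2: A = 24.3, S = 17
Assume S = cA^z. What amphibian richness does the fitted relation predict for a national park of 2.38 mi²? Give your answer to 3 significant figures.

z = ln(17/7) / ln(24.3/1.25) = 0.8873 / 2.9673 = 0.2990
c = 7 / 1.25^0.2990 = 7 / 1.069 = 6.548
S₃ = 6.548 × 2.38^0.2990 = 6.548 × 1.296 ≈ 8.486

8.49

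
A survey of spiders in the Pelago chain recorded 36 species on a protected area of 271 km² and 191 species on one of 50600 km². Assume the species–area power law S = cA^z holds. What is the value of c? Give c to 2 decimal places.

z = ln(S₂/S₁) / ln(A₂/A₁) = ln(191/36) / ln(50600/271) = 1.6688 / 5.2296 = 0.3191
c = S₁ / A₁^z = 36 / 271^0.3191 = 36 / 5.975 = 6.025

6.02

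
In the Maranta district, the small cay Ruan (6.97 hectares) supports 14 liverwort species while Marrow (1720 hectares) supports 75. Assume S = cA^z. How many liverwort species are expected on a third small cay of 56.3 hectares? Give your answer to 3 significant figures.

26.5

z = ln(75/14) / ln(1720/6.97) = 1.6784 / 5.5085 = 0.3047
c = 14 / 6.97^0.3047 = 14 / 1.807 = 7.748
S₃ = 7.748 × 56.3^0.3047 = 7.748 × 3.415 ≈ 26.46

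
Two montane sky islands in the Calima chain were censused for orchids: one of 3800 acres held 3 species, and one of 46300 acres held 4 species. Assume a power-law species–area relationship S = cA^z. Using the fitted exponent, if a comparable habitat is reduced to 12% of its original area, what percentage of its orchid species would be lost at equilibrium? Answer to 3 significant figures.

21.6%

z = ln(4/3) / ln(46300/3800) = 0.2877 / 2.5001 = 0.1151
S_new/S_old = (A_new/A_old)^z = 0.12^0.1151 = exp(0.1151 × -2.1203) = 0.7835
Fraction lost = 1 − 0.7835 = 0.2165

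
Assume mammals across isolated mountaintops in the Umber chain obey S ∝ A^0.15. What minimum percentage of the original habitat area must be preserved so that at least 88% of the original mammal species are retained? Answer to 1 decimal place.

Need (A_new/A_old)^0.15 = 0.88, so A_new/A_old = 0.88^(1/0.15) = 0.88^6.667
ln(A_new/A_old) = ln 0.88 / 0.15 = -0.1278 / 0.15 = -0.8522
A_new/A_old = e^-0.8522 ≈ 0.4265

42.6%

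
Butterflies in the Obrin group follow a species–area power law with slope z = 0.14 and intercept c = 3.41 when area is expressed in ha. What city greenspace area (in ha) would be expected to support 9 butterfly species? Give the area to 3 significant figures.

1020 ha

9 = 3.41 × A^0.14  ⇒  A^0.14 = 9/3.41 = 2.639
ln A = ln(2.639) / 0.14 = 0.9705 / 0.14 = 6.9322
A = e^6.9322 ≈ 1025 ha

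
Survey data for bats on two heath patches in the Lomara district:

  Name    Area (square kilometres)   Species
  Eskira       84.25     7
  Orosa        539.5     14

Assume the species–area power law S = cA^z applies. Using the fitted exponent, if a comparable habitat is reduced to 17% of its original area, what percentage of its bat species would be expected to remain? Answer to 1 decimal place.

51.6%

z = ln(14/7) / ln(539.5/84.25) = 0.6931 / 1.8569 = 0.3733
S_new/S_old = (A_new/A_old)^z = 0.17^0.3733 = exp(0.3733 × -1.7720) = 0.5161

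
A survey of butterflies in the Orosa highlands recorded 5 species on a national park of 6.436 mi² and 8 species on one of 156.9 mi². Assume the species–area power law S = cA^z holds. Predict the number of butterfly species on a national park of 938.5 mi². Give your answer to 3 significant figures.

10.4

z = ln(8/5) / ln(156.9/6.436) = 0.4700 / 3.1937 = 0.1472
c = 5 / 6.436^0.1472 = 5 / 1.315 = 3.802
S₃ = 3.802 × 938.5^0.1472 = 3.802 × 2.738 ≈ 10.41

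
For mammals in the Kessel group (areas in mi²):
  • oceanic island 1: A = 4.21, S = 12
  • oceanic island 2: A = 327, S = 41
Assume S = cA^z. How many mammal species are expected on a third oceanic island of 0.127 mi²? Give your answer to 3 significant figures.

z = ln(41/12) / ln(327/4.21) = 1.2287 / 4.3525 = 0.2823
c = 12 / 4.21^0.2823 = 12 / 1.5 = 7.997
S₃ = 7.997 × 0.127^0.2823 = 7.997 × 0.5585 ≈ 4.466

4.47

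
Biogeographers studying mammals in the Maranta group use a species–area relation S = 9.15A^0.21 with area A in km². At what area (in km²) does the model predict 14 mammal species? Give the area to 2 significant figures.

7.6 km²

14 = 9.15 × A^0.21  ⇒  A^0.21 = 14/9.15 = 1.53
ln A = ln(1.53) / 0.21 = 0.4253 / 0.21 = 2.0253
A = e^2.0253 ≈ 7.578 km²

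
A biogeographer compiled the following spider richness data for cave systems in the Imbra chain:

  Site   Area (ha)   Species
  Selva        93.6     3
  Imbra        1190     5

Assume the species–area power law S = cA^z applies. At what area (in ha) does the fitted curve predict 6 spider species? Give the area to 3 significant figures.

2950 ha

z = ln(5/3) / ln(1190/93.6) = 0.5108 / 2.5427 = 0.2009
c = 3 / 93.6^0.2009 = 3 / 2.489 = 1.205
A = (6/1.205)^(1/0.2009) ⇒ ln A = ln(4.978)/0.2009 = 7.9892
A = e^7.9892 ≈ 2949 ha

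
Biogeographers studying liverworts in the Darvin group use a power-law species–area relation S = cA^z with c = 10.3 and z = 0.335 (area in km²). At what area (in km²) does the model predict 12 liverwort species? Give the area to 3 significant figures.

1.58 km²

12 = 10.3 × A^0.335  ⇒  A^0.335 = 12/10.3 = 1.165
ln A = ln(1.165) / 0.335 = 0.1528 / 0.335 = 0.4560
A = e^0.4560 ≈ 1.578 km²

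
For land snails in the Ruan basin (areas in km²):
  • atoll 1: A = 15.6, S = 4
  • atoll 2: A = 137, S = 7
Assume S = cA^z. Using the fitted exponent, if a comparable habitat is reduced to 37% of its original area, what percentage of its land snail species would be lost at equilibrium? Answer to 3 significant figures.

z = ln(7/4) / ln(137/15.6) = 0.5596 / 2.1727 = 0.2576
S_new/S_old = (A_new/A_old)^z = 0.37^0.2576 = exp(0.2576 × -0.9943) = 0.7741
Fraction lost = 1 − 0.7741 = 0.2259

22.6%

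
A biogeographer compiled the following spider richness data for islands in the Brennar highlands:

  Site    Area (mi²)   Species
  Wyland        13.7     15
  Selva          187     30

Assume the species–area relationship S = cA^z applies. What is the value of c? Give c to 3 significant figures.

7.49

z = ln(S₂/S₁) / ln(A₂/A₁) = ln(30/15) / ln(187/13.7) = 0.6931 / 2.6137 = 0.2652
c = S₁ / A₁^z = 15 / 13.7^0.2652 = 15 / 2.002 = 7.493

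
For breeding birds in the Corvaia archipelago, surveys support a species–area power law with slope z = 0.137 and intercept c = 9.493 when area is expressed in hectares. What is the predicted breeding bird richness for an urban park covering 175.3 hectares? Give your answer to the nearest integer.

S = 9.493 × 175.3^0.137
ln S = ln 9.493 + 0.137 × ln 175.3 = 2.2506 + 0.137 × 5.1665 = 2.9584
S = e^2.9584 ≈ 19.27

19 species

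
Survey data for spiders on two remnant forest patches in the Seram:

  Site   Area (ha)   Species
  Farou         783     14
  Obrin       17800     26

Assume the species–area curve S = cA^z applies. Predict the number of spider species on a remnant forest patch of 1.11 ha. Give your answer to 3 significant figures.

z = ln(26/14) / ln(17800/783) = 0.6190 / 3.1238 = 0.1982
c = 14 / 783^0.1982 = 14 / 3.745 = 3.738
S₃ = 3.738 × 1.11^0.1982 = 3.738 × 1.021 ≈ 3.816

3.82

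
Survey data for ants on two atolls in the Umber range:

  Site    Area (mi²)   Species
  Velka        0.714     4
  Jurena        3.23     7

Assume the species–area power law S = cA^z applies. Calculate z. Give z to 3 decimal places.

Taking logs: ln S = ln c + z ln A, so z = (ln S₂ − ln S₁)/(ln A₂ − ln A₁).
z = ln(7/4) / ln(3.23/0.714) = ln(1.75) / ln(4.524) = 0.5596 / 1.5094 = 0.3708

0.371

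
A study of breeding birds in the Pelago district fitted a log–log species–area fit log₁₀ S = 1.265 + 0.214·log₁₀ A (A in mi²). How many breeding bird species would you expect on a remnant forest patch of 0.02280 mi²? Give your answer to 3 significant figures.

S = 18.41 × 0.0228^0.214 = 18.41 × 0.4452 ≈ 8.196

8.20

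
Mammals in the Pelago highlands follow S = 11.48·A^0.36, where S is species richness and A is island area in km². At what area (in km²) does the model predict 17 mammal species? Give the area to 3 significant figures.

2.98 km²

17 = 11.48 × A^0.36  ⇒  A^0.36 = 17/11.48 = 1.481
ln A = ln(1.481) / 0.36 = 0.3926 / 0.36 = 1.0906
A = e^1.0906 ≈ 2.976 km²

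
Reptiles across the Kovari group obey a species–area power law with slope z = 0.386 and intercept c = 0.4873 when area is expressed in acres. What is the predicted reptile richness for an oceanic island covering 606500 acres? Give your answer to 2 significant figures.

83

S = 0.4873 × 606500^0.386
ln S = ln 0.4873 + 0.386 × ln 606500 = -0.7189 + 0.386 × 13.3155 = 4.4209
S = e^4.4209 ≈ 83.17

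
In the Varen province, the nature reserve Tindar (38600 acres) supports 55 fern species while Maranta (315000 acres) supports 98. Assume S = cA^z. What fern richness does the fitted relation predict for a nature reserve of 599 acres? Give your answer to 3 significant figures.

z = ln(98/55) / ln(315000/38600) = 0.5776 / 2.0993 = 0.2752
c = 55 / 38600^0.2752 = 55 / 18.28 = 3.008
S₃ = 3.008 × 599^0.2752 = 3.008 × 5.811 ≈ 17.48

17.5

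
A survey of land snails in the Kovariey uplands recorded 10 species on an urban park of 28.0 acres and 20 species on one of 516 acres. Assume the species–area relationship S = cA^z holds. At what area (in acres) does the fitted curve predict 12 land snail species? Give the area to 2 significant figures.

z = ln(20/10) / ln(516/28) = 0.6931 / 2.9139 = 0.2379
c = 10 / 28^0.2379 = 10 / 2.209 = 4.526
A = (12/4.526)^(1/0.2379) ⇒ ln A = ln(2.651)/0.2379 = 4.0987
A = e^4.0987 ≈ 60.26 acres

60 acres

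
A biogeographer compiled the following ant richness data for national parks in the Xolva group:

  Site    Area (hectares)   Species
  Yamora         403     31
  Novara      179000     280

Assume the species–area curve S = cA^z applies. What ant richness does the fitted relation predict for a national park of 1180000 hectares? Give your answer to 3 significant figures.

553

z = ln(280/31) / ln(179000/403) = 2.2008 / 6.0962 = 0.3610
c = 31 / 403^0.3610 = 31 / 8.721 = 3.555
S₃ = 3.555 × 1180000^0.3610 = 3.555 × 155.6 ≈ 553.1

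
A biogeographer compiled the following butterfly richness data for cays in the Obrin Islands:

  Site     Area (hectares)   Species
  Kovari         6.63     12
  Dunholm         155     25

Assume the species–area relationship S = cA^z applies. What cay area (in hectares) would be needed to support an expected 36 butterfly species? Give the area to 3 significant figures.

742 hectares

z = ln(25/12) / ln(155/6.63) = 0.7340 / 3.1518 = 0.2329
c = 12 / 6.63^0.2329 = 12 / 1.553 = 7.725
A = (36/7.725)^(1/0.2329) ⇒ ln A = ln(4.66)/0.2329 = 6.6093
A = e^6.6093 ≈ 741.9 hectares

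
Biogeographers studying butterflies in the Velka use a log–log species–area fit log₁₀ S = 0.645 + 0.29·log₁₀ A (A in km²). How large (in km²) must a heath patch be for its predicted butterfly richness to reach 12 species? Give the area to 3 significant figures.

12 = 4.416 × A^0.29  ⇒  A^0.29 = 12/4.416 = 2.718
ln A = ln(2.718) / 0.29 = 0.9997 / 0.29 = 3.4474
A = e^3.4474 ≈ 31.42 km²

31.4 km²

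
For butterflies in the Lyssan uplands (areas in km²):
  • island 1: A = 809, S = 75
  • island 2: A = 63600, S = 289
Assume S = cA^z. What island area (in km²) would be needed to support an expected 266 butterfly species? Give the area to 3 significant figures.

z = ln(289/75) / ln(63600/809) = 1.3489 / 4.3646 = 0.3091
c = 75 / 809^0.3091 = 75 / 7.92 = 9.469
A = (266/9.469)^(1/0.3091) ⇒ ln A = ln(28.09)/0.3091 = 10.7920
A = e^10.7920 ≈ 48632 km²

48600 km²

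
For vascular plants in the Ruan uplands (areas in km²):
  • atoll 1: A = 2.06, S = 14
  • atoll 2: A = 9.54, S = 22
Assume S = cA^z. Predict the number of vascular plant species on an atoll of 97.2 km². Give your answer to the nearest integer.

z = ln(22/14) / ln(9.54/2.06) = 0.4520 / 1.5328 = 0.2949
c = 14 / 2.06^0.2949 = 14 / 1.238 = 11.31
S₃ = 11.31 × 97.2^0.2949 = 11.31 × 3.856 ≈ 43.62

44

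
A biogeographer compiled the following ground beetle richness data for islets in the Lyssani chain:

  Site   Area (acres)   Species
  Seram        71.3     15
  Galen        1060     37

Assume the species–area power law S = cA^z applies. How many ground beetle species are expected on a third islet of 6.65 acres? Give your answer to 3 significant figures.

6.78

z = ln(37/15) / ln(1060/71.3) = 0.9029 / 2.6991 = 0.3345
c = 15 / 71.3^0.3345 = 15 / 4.167 = 3.599
S₃ = 3.599 × 6.65^0.3345 = 3.599 × 1.885 ≈ 6.784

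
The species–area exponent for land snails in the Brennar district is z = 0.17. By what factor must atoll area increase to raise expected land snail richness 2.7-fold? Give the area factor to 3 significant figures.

(A₂/A₁)^0.17 = 2.7, so A₂/A₁ = 2.7^(1/0.17) = 2.7^5.882
ln(A₂/A₁) = ln 2.7 / 0.17 = 0.9933 / 0.17 = 5.8427
A₂/A₁ = e^5.8427 ≈ 344.7

345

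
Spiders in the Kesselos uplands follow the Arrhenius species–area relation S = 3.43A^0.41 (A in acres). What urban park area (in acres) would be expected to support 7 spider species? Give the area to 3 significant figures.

7 = 3.43 × A^0.41  ⇒  A^0.41 = 7/3.43 = 2.041
ln A = ln(2.041) / 0.41 = 0.7133 / 0.41 = 1.7399
A = e^1.7399 ≈ 5.697 acres

5.70 acres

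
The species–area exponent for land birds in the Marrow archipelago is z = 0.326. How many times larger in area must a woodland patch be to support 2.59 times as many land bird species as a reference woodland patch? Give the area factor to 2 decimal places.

(A₂/A₁)^0.326 = 2.59, so A₂/A₁ = 2.59^(1/0.326) = 2.59^3.067
ln(A₂/A₁) = ln 2.59 / 0.326 = 0.9517 / 0.326 = 2.9192
A₂/A₁ = e^2.9192 ≈ 18.53

18.53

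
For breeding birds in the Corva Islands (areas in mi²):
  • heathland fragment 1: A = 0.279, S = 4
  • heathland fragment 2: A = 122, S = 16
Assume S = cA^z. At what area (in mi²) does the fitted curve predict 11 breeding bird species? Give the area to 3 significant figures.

z = ln(16/4) / ln(122/0.279) = 1.3863 / 6.0806 = 0.2280
c = 4 / 0.279^0.2280 = 4 / 0.7475 = 5.351
A = (11/5.351)^(1/0.2280) ⇒ ln A = ln(2.056)/0.2280 = 3.1605
A = e^3.1605 ≈ 23.58 mi²

23.6 mi²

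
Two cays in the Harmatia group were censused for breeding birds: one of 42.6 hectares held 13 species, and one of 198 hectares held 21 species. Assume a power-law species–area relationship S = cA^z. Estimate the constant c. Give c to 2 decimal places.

z = ln(S₂/S₁) / ln(A₂/A₁) = ln(21/13) / ln(198/42.6) = 0.4796 / 1.5364 = 0.3121
c = S₁ / A₁^z = 13 / 42.6^0.3121 = 13 / 3.226 = 4.03

4.03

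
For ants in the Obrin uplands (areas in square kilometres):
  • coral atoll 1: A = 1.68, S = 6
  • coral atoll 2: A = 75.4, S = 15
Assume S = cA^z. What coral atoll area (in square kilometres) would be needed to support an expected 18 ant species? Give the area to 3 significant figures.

161 square kilometres

z = ln(15/6) / ln(75.4/1.68) = 0.9163 / 3.8040 = 0.2409
c = 6 / 1.68^0.2409 = 6 / 1.133 = 5.295
A = (18/5.295)^(1/0.2409) ⇒ ln A = ln(3.399)/0.2409 = 5.0797
A = e^5.0797 ≈ 160.7 square kilometres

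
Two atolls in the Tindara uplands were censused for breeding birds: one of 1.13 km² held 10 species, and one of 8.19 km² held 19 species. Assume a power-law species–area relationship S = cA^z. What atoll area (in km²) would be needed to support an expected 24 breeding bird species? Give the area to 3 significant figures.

16.8 km²

z = ln(19/10) / ln(8.19/1.13) = 0.6419 / 1.9807 = 0.3241
c = 10 / 1.13^0.3241 = 10 / 1.04 = 9.612
A = (24/9.612)^(1/0.3241) ⇒ ln A = ln(2.497)/0.3241 = 2.8238
A = e^2.8238 ≈ 16.84 km²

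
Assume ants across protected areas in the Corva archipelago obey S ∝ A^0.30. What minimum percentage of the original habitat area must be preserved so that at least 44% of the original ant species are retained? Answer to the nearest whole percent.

6%

Need (A_new/A_old)^0.3 = 0.44, so A_new/A_old = 0.44^(1/0.3) = 0.44^3.333
ln(A_new/A_old) = ln 0.44 / 0.3 = -0.8210 / 0.3 = -2.7366
A_new/A_old = e^-2.7366 ≈ 0.06479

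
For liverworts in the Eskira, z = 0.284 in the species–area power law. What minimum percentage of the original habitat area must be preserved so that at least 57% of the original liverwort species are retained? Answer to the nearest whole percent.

14%

Need (A_new/A_old)^0.284 = 0.57, so A_new/A_old = 0.57^(1/0.284) = 0.57^3.521
ln(A_new/A_old) = ln 0.57 / 0.284 = -0.5621 / 0.284 = -1.9793
A_new/A_old = e^-1.9793 ≈ 0.1382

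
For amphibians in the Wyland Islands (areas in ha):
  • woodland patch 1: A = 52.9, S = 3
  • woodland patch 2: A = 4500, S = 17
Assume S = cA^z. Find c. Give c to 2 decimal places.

0.64

z = ln(S₂/S₁) / ln(A₂/A₁) = ln(17/3) / ln(4500/52.9) = 1.7346 / 4.4434 = 0.3904
c = S₁ / A₁^z = 3 / 52.9^0.3904 = 3 / 4.708 = 0.6373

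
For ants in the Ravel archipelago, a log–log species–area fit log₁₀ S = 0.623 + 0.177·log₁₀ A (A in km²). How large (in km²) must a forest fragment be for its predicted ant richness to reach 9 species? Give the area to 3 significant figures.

9 = 4.198 × A^0.177  ⇒  A^0.177 = 9/4.198 = 2.144
ln A = ln(2.144) / 0.177 = 0.7627 / 0.177 = 4.3091
A = e^4.3091 ≈ 74.37 km²

74.4 km²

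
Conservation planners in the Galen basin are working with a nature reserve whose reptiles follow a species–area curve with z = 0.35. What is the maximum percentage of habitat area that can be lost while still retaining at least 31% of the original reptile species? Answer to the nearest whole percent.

96%

Need (A_new/A_old)^0.35 = 0.31, so A_new/A_old = 0.31^(1/0.35) = 0.31^2.857
ln(A_new/A_old) = ln 0.31 / 0.35 = -1.1712 / 0.35 = -3.3462
A_new/A_old = e^-3.3462 ≈ 0.03522
Fraction that can be lost = 1 − 0.03522 = 0.9648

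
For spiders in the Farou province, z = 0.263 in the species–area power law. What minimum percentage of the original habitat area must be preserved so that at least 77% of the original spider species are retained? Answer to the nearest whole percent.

37%

Need (A_new/A_old)^0.263 = 0.77, so A_new/A_old = 0.77^(1/0.263) = 0.77^3.802
ln(A_new/A_old) = ln 0.77 / 0.263 = -0.2614 / 0.263 = -0.9938
A_new/A_old = e^-0.9938 ≈ 0.3702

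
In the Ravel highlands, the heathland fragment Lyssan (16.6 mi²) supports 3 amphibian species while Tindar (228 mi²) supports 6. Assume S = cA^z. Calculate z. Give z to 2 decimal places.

0.26

Taking logs: ln S = ln c + z ln A, so z = (ln S₂ − ln S₁)/(ln A₂ − ln A₁).
z = ln(6/3) / ln(228/16.6) = ln(2) / ln(13.73) = 0.6931 / 2.6199 = 0.2646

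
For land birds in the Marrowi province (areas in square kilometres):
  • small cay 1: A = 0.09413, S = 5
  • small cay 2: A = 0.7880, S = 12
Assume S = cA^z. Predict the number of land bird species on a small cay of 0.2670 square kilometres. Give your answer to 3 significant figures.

z = ln(12/5) / ln(0.788/0.09413) = 0.8755 / 2.1248 = 0.4120
c = 5 / 0.09413^0.4120 = 5 / 0.3777 = 13.24
S₃ = 13.24 × 0.267^0.4120 = 13.24 × 0.5804 ≈ 7.683

7.68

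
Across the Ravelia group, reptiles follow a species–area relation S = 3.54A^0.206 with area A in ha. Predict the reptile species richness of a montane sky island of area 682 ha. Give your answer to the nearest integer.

14 species

S = 3.54 × 682^0.206
ln S = ln 3.54 + 0.206 × ln 682 = 1.2641 + 0.206 × 6.5250 = 2.6083
S = e^2.6083 ≈ 13.58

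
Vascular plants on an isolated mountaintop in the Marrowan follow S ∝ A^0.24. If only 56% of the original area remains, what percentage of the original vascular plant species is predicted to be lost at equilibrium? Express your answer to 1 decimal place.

S_new/S_old = (A_new/A_old)^z = 0.56^0.24
= exp(0.24 × ln 0.56) = exp(0.24 × -0.5798) = exp(-0.1392) ≈ 0.8701
Fraction lost = 1 − 0.8701 = 0.1299

13.0%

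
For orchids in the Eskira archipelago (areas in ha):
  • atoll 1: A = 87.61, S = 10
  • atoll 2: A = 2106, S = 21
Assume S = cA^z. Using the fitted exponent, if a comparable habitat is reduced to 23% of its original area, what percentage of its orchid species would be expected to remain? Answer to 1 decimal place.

z = ln(21/10) / ln(2106/87.61) = 0.7419 / 3.1797 = 0.2333
S_new/S_old = (A_new/A_old)^z = 0.23^0.2333 = exp(0.2333 × -1.4697) = 0.7097

71.0%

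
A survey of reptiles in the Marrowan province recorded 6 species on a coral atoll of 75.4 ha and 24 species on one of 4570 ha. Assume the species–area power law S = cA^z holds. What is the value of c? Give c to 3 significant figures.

z = ln(S₂/S₁) / ln(A₂/A₁) = ln(24/6) / ln(4570/75.4) = 1.3863 / 4.1045 = 0.3378
c = S₁ / A₁^z = 6 / 75.4^0.3378 = 6 / 4.306 = 1.393

1.39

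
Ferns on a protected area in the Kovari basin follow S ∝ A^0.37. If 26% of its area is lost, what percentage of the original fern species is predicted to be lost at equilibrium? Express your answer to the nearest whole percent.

S_new/S_old = (A_new/A_old)^z = 0.74^0.37
= exp(0.37 × ln 0.74) = exp(0.37 × -0.3011) = exp(-0.1114) ≈ 0.8946
Fraction lost = 1 − 0.8946 = 0.1054

11%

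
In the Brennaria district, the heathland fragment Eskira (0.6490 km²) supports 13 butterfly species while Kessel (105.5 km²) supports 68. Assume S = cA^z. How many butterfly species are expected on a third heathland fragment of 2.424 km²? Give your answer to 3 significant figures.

z = ln(68/13) / ln(105.5/0.649) = 1.6546 / 5.0910 = 0.3250
c = 13 / 0.649^0.3250 = 13 / 0.8689 = 14.96
S₃ = 14.96 × 2.424^0.3250 = 14.96 × 1.333 ≈ 19.95

19.9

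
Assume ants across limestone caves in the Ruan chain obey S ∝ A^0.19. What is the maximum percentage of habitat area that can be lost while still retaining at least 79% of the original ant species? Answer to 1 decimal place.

71.1%

Need (A_new/A_old)^0.19 = 0.79, so A_new/A_old = 0.79^(1/0.19) = 0.79^5.263
ln(A_new/A_old) = ln 0.79 / 0.19 = -0.2357 / 0.19 = -1.2406
A_new/A_old = e^-1.2406 ≈ 0.2892
Fraction that can be lost = 1 − 0.2892 = 0.7108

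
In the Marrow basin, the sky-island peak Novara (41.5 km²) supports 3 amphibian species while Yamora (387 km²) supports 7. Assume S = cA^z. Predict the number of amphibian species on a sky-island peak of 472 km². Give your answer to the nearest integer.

8

z = ln(7/3) / ln(387/41.5) = 0.8473 / 2.2327 = 0.3795
c = 3 / 41.5^0.3795 = 3 / 4.112 = 0.7296
S₃ = 0.7296 × 472^0.3795 = 0.7296 × 10.35 ≈ 7.548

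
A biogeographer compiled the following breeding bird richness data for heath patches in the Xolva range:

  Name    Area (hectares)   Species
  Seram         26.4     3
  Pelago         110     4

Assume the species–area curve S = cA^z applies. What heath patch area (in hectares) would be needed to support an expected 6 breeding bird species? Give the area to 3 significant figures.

822 hectares

z = ln(4/3) / ln(110/26.4) = 0.2877 / 1.4271 = 0.2016
c = 3 / 26.4^0.2016 = 3 / 1.935 = 1.551
A = (6/1.551)^(1/0.2016) ⇒ ln A = ln(3.869)/0.2016 = 6.7119
A = e^6.7119 ≈ 822.1 hectares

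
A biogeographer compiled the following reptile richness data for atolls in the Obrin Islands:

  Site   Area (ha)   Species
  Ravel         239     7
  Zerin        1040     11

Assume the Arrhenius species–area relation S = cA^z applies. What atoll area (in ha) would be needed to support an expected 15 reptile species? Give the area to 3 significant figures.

2850 ha

z = ln(11/7) / ln(1040/239) = 0.4520 / 1.4705 = 0.3074
c = 7 / 239^0.3074 = 7 / 5.383 = 1.3
A = (15/1.3)^(1/0.3074) ⇒ ln A = ln(11.54)/0.3074 = 7.9561
A = e^7.9561 ≈ 2853 ha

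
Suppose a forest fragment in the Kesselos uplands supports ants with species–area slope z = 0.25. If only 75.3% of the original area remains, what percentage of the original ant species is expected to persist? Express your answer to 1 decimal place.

S_new/S_old = (A_new/A_old)^z = 0.753^0.25
= exp(0.25 × ln 0.753) = exp(0.25 × -0.2837) = exp(-0.0709) ≈ 0.9315

93.2%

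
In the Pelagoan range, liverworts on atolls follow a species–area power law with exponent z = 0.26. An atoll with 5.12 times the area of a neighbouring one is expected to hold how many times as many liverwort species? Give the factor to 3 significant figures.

1.53

S₂/S₁ = (A₂/A₁)^z = 5.12^0.26
ln(S₂/S₁) = 0.26 × ln 5.12 = 0.26 × 1.6332 = 0.4246
S₂/S₁ = e^0.4246 ≈ 1.529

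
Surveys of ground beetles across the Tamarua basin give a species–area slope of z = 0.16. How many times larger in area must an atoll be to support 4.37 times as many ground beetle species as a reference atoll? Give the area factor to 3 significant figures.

10100

(A₂/A₁)^0.16 = 4.37, so A₂/A₁ = 4.37^(1/0.16) = 4.37^6.25
ln(A₂/A₁) = ln 4.37 / 0.16 = 1.4748 / 0.16 = 9.2173
A₂/A₁ = e^9.2173 ≈ 10070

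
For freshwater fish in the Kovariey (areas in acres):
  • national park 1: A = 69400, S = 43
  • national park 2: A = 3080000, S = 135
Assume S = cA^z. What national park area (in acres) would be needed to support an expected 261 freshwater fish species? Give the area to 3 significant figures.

z = ln(135/43) / ln(3080000/69400) = 1.1441 / 3.7928 = 0.3016
c = 43 / 69400^0.3016 = 43 / 28.86 = 1.49
A = (261/1.49)^(1/0.3016) ⇒ ln A = ln(175.2)/0.3016 = 17.1259
A = e^17.1259 ≈ 27397140 acres

27400000 acres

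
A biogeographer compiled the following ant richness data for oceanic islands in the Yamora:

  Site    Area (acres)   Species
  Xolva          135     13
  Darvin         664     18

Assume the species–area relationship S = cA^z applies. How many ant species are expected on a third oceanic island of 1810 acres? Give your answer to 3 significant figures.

z = ln(18/13) / ln(664/135) = 0.3254 / 1.5930 = 0.2043
c = 13 / 135^0.2043 = 13 / 2.724 = 4.773
S₃ = 4.773 × 1810^0.2043 = 4.773 × 4.629 ≈ 22.09

22.1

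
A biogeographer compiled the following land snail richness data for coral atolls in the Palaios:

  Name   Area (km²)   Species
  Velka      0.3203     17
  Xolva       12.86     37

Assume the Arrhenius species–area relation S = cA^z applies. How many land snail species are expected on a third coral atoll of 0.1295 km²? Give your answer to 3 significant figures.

z = ln(37/17) / ln(12.86/0.3203) = 0.7777 / 3.6926 = 0.2106
c = 17 / 0.3203^0.2106 = 17 / 0.7868 = 21.61
S₃ = 21.61 × 0.1295^0.2106 = 21.61 × 0.6502 ≈ 14.05

14.0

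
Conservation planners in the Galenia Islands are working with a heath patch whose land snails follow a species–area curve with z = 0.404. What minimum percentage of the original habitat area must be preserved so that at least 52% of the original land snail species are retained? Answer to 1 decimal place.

Need (A_new/A_old)^0.404 = 0.52, so A_new/A_old = 0.52^(1/0.404) = 0.52^2.475
ln(A_new/A_old) = ln 0.52 / 0.404 = -0.6539 / 0.404 = -1.6186
A_new/A_old = e^-1.6186 ≈ 0.1982

19.8%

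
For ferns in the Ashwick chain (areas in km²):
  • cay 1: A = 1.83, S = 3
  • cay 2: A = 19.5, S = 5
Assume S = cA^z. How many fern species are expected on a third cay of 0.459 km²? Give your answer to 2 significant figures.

2.2

z = ln(5/3) / ln(19.5/1.83) = 0.5108 / 2.3661 = 0.2159
c = 3 / 1.83^0.2159 = 3 / 1.139 = 2.633
S₃ = 2.633 × 0.459^0.2159 = 2.633 × 0.8453 ≈ 2.226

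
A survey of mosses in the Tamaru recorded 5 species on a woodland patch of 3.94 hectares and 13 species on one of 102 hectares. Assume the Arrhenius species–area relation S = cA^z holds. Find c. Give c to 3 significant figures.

3.34

z = ln(S₂/S₁) / ln(A₂/A₁) = ln(13/5) / ln(102/3.94) = 0.9555 / 3.2538 = 0.2937
c = S₁ / A₁^z = 5 / 3.94^0.2937 = 5 / 1.496 = 3.343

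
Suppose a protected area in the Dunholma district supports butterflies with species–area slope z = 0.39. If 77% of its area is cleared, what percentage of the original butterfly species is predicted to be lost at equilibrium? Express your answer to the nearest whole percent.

44%

S_new/S_old = (A_new/A_old)^z = 0.23^0.39
= exp(0.39 × ln 0.23) = exp(0.39 × -1.4697) = exp(-0.5732) ≈ 0.5637
Fraction lost = 1 − 0.5637 = 0.4363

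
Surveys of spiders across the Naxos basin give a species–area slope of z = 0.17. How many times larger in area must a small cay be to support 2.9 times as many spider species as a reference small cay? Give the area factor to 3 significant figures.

525

(A₂/A₁)^0.17 = 2.9, so A₂/A₁ = 2.9^(1/0.17) = 2.9^5.882
ln(A₂/A₁) = ln 2.9 / 0.17 = 1.0647 / 0.17 = 6.2630
A₂/A₁ = e^6.2630 ≈ 524.8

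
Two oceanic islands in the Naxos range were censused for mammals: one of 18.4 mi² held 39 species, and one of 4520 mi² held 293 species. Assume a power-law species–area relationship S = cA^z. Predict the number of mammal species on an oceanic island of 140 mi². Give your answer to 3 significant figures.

z = ln(293/39) / ln(4520/18.4) = 2.0166 / 5.5039 = 0.3664
c = 39 / 18.4^0.3664 = 39 / 2.907 = 13.42
S₃ = 13.42 × 140^0.3664 = 13.42 × 6.114 ≈ 82.03

82.0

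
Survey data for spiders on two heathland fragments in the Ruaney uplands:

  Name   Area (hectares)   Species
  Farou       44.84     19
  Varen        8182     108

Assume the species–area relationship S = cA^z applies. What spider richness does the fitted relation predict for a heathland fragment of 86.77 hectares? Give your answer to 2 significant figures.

z = ln(108/19) / ln(8182/44.84) = 1.7377 / 5.2066 = 0.3337
c = 19 / 44.84^0.3337 = 19 / 3.558 = 5.34
S₃ = 5.34 × 86.77^0.3337 = 5.34 × 4.435 ≈ 23.68

24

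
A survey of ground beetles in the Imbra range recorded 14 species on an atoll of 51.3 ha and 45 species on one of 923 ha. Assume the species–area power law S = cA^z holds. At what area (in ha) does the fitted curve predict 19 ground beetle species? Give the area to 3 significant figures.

z = ln(45/14) / ln(923/51.3) = 1.1676 / 2.8899 = 0.4040
c = 14 / 51.3^0.4040 = 14 / 4.908 = 2.852
A = (19/2.852)^(1/0.4040) ⇒ ln A = ln(6.661)/0.4040 = 4.6935
A = e^4.6935 ≈ 109.2 ha

109 ha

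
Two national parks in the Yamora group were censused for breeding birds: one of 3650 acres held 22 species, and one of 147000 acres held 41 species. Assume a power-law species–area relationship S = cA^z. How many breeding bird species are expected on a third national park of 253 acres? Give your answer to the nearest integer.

z = ln(41/22) / ln(147000/3650) = 0.6225 / 3.6957 = 0.1684
c = 22 / 3650^0.1684 = 22 / 3.982 = 5.525
S₃ = 5.525 × 253^0.1684 = 5.525 × 2.54 ≈ 14.03

14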